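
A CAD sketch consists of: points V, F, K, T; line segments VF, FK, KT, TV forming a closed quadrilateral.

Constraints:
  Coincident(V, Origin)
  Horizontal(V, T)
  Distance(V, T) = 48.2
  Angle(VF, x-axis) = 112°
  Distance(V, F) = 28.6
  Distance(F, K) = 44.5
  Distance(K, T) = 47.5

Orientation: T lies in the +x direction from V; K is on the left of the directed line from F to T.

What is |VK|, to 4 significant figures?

53.35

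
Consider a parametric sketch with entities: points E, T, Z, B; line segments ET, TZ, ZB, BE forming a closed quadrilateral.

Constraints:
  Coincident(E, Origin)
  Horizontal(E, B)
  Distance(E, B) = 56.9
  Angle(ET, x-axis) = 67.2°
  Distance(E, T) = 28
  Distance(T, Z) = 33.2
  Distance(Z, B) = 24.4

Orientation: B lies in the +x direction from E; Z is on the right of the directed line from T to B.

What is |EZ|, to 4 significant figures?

32.52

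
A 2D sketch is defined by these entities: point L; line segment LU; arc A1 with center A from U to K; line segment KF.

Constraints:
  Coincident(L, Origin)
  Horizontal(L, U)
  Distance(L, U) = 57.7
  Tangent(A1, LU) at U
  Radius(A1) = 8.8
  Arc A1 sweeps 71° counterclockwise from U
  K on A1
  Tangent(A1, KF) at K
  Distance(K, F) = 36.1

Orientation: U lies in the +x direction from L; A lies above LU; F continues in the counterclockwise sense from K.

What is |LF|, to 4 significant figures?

87.49

On A1, U sits at bearing -90° from A; a 71° counterclockwise sweep puts K at bearing -19°, so K = A + 8.8·(cos -19°, sin -19°) = (66.02, 5.935). A1 meets KF tangentially, so AK is at right angles to KF, so KF runs along (−sin -19°, cos -19°); with |KF| = 36.1, F = (77.77, 40.07). Then |LF| = |F − L| = 87.49.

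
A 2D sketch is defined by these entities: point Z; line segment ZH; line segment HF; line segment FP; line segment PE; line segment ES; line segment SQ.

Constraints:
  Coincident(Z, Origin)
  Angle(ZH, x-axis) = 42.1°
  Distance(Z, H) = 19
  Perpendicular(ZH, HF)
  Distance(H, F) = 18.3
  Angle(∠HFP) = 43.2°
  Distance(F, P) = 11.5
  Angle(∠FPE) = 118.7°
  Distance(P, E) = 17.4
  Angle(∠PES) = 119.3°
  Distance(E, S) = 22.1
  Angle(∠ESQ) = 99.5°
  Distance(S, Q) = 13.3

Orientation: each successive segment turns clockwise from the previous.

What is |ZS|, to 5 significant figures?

39.741

Z is at the origin; ZH runs at 42.1° with length 19.0, so H = (14.098, 12.738). ZH ⟂ HF, so HF runs at -47.900°; with |HF| = 18.3, F = (26.366, -0.84005). ∠HFP = 43.2° gives FP at 175.30° from the x-axis; with |FP| = 11.5, P = (14.905, 0.10224). ∠FPE = 118.7° gives PE at 114.00° from the x-axis; with |PE| = 17.4, E = (7.8278, 15.998). ∠PES = 119.3° gives ES at 53.300° from the x-axis; with |ES| = 22.1, S = (21.035, 33.717). Then |ZS| = |S − Z| = 39.741.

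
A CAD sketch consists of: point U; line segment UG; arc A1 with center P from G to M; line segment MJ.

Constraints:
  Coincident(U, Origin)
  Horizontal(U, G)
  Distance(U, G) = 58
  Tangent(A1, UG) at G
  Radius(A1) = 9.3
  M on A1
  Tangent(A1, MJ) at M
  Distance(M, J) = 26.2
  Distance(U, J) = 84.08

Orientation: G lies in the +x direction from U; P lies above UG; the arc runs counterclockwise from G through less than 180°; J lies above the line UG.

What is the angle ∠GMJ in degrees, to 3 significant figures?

151°

U is at the origin; UG is horizontal with |UG| = 58.0 and G on the +x side, so G = (58.0, 0.00). The tangent condition forces PG to be normal to UG, so P = G + (0, 9.3) = (58.0, 9.30). Since PM ⟂ MJ (tangency), |PJ| = √(9.3² + 26.2²) = 27.8 regardless of where M sits on A1. So J lies on both circle(U, 84.08) and circle(P, 27.8); the above-UG intersection is J = (79.8, 26.6). M is the foot of the tangent from J: M = (65.9, 4.38).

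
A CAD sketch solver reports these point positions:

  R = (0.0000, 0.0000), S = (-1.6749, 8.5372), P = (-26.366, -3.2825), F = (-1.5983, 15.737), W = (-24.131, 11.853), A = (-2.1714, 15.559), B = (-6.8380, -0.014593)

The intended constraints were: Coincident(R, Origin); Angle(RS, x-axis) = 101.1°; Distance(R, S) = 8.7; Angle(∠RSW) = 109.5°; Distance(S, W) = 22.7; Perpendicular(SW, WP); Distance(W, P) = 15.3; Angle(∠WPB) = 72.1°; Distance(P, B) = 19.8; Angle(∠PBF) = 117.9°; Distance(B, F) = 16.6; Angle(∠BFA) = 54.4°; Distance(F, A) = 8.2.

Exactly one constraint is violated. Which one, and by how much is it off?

Distance(F, A) = 8.2 — off by 7.60.

R = (0.00, 0.00) ✓; RS at 101.1° ✓; |RS| = 8.700 ✓; ∠RSW = 109.5° ✓; |SW| = 22.70 ✓; ∠(SW, WP) = 90.00° ✓; |WP| = 15.30 ✓; ∠WPB = 72.10° ✓; |PB| = 19.80 ✓; ∠PBF = 117.9° ✓; |BF| = 16.60 ✓; ∠BFA = 54.35° ✓; |FA| = 0.6001 ✗.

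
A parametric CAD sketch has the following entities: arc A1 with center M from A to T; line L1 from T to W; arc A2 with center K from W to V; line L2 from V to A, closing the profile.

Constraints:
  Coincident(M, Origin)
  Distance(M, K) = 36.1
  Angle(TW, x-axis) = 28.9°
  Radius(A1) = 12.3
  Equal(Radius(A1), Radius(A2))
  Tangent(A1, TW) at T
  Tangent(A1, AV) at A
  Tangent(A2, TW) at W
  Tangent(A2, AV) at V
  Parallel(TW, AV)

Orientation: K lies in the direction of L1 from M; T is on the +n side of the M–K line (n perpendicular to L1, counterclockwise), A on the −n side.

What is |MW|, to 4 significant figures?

38.14

The slot axis is L1's direction at 28.9°, so u = (cos 28.9°, sin 28.9°) = (0.8755, 0.4833) and n = (−sin 28.9°, cos 28.9°) = (-0.4833, 0.8755). M is at the origin and K lies 36.1 along u from M, so K = 36.1·u = (31.60, 17.45). Tangency of A1 to both parallel lines with radius 12.3 puts T and A at M ± 12.3·n: T = (-5.944, 10.77), A = (5.944, -10.77). Equal radii place W and V the same way about K: W = K + 12.3·n = (25.66, 28.21), V = K − 12.3·n = (37.55, 6.678). Then |MW| = |W − M| = 38.14.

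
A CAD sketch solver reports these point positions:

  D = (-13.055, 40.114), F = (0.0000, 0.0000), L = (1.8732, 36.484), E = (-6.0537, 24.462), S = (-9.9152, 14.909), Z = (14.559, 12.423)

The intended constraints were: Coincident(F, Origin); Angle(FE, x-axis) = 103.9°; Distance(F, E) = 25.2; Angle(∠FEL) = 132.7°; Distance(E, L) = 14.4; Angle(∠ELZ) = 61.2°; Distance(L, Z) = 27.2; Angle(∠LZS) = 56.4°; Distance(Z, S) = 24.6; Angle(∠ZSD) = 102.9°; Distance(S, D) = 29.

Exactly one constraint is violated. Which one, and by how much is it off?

Distance(S, D) = 29 — off by 3.60.

F = (0.00, 0.00) ✓; FE at 103.9° ✓; |FE| = 25.20 ✓; ∠FEL = 132.7° ✓; |EL| = 14.40 ✓; ∠ELZ = 61.20° ✓; |LZ| = 27.20 ✓; ∠LZS = 56.40° ✓; |ZS| = 24.60 ✓; ∠ZSD = 102.9° ✓; |SD| = 25.40 ✗.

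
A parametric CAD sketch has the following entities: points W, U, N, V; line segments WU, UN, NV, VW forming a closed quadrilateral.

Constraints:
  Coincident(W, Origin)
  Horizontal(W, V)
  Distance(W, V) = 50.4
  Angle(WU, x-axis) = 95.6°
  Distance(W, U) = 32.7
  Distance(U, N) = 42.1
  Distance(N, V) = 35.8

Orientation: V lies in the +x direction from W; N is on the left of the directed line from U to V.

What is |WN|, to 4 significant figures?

51.59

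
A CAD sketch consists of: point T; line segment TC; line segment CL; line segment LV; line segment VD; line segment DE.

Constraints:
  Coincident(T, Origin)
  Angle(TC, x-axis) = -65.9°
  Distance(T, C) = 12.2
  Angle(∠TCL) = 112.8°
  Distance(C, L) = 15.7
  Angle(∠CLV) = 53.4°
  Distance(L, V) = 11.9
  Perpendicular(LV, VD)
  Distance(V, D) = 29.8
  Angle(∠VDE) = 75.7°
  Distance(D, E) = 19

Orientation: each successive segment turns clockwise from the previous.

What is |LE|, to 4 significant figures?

25.94

T is at the origin; TC runs at -65.9° with length 12.2, so C = (4.982, -11.14). ∠TCL = 112.8° gives CL at -133.1° from the x-axis; with |CL| = 15.7, L = (-5.746, -22.60). ∠CLV = 53.4° gives LV at 100.3° from the x-axis; with |LV| = 11.9, V = (-7.874, -10.89). LV is perpendicular to VD, so VD runs at 10.30°; with |VD| = 29.8, D = (21.45, -5.564). ∠VDE = 75.7° gives DE at -94.00° from the x-axis; with |DE| = 19.0, E = (20.12, -24.52). Then |LE| = |E − L| = 25.94.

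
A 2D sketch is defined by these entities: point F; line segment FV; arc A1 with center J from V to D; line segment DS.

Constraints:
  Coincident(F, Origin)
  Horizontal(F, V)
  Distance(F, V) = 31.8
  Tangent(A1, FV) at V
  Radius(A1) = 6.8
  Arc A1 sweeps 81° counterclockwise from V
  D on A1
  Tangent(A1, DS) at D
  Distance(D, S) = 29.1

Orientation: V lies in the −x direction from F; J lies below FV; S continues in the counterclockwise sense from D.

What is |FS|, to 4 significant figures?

55.17

F is at the origin; F and V share the same y with |FV| = 31.8 and V on the −x side, so V = (-31.80, 0.000). The tangent condition forces JV to be normal to FV, so J = V + (0, -6.8) = (-31.80, -6.800). On A1, V sits at bearing 90° from J; an 81° counterclockwise sweep puts D at bearing 171°, so D = J + 6.8·(cos 171°, sin 171°) = (-38.52, -5.736). A1 meets DS tangentially, so JD is at right angles to DS, so DS runs along (−sin 171°, cos 171°); with |DS| = 29.1, S = (-43.07, -34.48). Then |FS| = |S − F| = 55.17.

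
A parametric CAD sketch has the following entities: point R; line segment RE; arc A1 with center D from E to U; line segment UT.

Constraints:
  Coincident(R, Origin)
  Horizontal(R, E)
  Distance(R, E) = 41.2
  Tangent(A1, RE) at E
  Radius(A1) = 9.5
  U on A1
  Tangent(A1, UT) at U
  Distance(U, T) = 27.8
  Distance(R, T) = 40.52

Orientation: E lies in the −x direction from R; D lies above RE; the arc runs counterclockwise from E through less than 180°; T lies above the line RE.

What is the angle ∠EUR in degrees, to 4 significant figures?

132.5°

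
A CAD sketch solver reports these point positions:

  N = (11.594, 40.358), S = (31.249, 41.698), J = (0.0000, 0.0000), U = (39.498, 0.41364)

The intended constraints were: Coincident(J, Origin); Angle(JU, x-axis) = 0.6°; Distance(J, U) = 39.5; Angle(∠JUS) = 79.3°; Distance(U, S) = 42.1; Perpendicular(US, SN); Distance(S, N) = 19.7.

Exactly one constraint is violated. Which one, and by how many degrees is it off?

Perpendicular(US, SN) — off by 7.40°.

J = (0.00, 0.00) ✓; JU at 0.6000° ✓; |JU| = 39.50 ✓; ∠JUS = 79.30° ✓; |US| = 42.10 ✓; ∠(US, SN) = 82.60° ✗; |SN| = 19.70 ✓.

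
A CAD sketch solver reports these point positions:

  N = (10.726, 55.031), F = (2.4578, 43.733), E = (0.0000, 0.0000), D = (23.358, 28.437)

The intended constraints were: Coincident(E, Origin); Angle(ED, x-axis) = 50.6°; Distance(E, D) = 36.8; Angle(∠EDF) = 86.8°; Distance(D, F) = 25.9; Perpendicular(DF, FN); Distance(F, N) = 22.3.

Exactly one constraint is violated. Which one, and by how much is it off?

Distance(F, N) = 22.3 — off by 8.30.

E = (0.00, 0.00) ✓; ED at 50.60° ✓; |ED| = 36.80 ✓; ∠EDF = 86.80° ✓; |DF| = 25.90 ✓; ∠(DF, FN) = 90.00° ✓; |FN| = 14.00 ✗.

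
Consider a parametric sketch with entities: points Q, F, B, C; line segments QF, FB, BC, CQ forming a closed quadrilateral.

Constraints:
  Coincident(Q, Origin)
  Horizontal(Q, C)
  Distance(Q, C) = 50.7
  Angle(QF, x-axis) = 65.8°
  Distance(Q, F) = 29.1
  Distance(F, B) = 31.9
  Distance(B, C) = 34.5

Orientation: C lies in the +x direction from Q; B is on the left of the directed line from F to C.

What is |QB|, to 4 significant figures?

54.62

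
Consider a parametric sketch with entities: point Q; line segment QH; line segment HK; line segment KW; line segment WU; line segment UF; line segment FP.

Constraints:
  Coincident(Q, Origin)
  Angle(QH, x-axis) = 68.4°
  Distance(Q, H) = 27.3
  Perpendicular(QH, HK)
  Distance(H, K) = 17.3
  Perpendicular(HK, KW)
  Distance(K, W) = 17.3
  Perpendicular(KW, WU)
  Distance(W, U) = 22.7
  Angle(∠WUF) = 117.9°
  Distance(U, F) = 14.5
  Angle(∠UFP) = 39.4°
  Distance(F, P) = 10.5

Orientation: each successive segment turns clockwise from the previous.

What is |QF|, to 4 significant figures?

25.86

Q is at the origin; QH runs at 68.4° with length 27.3, so H = (10.05, 25.38). QH is perpendicular to HK, so HK runs at -21.60°; with |HK| = 17.3, K = (26.13, 19.01). HK is perpendicular to KW, so KW runs at -111.6°; with |KW| = 17.3, W = (19.77, 2.929). KW ⟂ WU, so WU runs at 158.4°; with |WU| = 22.7, U = (-1.340, 11.29). ∠WUF = 117.9° gives UF at 96.30° from the x-axis; with |UF| = 14.5, F = (-2.931, 25.70). Then |QF| = |F − Q| = 25.86.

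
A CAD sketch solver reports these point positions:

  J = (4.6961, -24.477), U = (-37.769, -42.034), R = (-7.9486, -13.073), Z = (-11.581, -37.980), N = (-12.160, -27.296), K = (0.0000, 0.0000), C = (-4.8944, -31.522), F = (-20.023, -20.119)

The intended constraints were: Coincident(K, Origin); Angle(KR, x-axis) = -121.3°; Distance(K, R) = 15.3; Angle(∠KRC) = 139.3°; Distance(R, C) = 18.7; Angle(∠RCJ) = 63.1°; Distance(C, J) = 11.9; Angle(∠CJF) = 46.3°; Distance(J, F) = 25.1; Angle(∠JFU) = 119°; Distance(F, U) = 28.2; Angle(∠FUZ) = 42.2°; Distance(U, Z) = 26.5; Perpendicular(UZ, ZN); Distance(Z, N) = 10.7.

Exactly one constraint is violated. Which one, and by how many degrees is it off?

Perpendicular(UZ, ZN) — off by 5.70°.

K = (0.00, 0.00) ✓; KR at -121.3° ✓; |KR| = 15.30 ✓; ∠KRC = 139.3° ✓; |RC| = 18.70 ✓; ∠RCJ = 63.10° ✓; |CJ| = 11.90 ✓; ∠CJF = 46.30° ✓; |JF| = 25.10 ✓; ∠JFU = 119.0° ✓; |FU| = 28.20 ✓; ∠FUZ = 42.20° ✓; |UZ| = 26.50 ✓; ∠(UZ, ZN) = 84.30° ✗; |ZN| = 10.70 ✓.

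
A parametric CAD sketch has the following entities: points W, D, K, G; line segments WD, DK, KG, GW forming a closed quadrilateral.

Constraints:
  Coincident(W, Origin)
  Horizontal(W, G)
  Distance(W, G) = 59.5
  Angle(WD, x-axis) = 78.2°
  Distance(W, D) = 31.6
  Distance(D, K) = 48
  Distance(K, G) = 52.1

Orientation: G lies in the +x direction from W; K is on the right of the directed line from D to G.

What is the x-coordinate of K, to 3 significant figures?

10.2

W is at the origin; WG is horizontal with |WG| = 59.5 and G in +x, so G = (59.5, 0). WD runs at 78.2° with |WD| = 31.6, so D = (6.46, 30.9). K is determined by |DK| = 48.0 and |KG| = 52.1 together: it lies at the intersection of circle(D, 48.0) and circle(G, 52.1). With |DG| = 61.4, the foot of the radical line on DG is 27.4 from D and the perpendicular offset is √(48.0² − 27.4²) = 39.4. Taking the right-of-DG solution: K = (10.2, -16.9).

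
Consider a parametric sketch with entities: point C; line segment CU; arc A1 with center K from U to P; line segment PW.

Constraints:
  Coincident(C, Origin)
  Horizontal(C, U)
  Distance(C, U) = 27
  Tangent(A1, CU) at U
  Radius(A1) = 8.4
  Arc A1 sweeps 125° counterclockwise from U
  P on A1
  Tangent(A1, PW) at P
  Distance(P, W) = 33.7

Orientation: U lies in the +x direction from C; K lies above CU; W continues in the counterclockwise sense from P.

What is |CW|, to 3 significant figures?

43.3

On A1, U sits at bearing -90° from K; a 125° counterclockwise sweep puts P at bearing 35°, so P = K + 8.4·(cos 35°, sin 35°) = (33.9, 13.2). A1 meets PW tangentially, so KP is at right angles to PW, so PW runs along (−sin 35°, cos 35°); with |PW| = 33.7, W = (14.6, 40.8). Then |CW| = |W − C| = 43.3.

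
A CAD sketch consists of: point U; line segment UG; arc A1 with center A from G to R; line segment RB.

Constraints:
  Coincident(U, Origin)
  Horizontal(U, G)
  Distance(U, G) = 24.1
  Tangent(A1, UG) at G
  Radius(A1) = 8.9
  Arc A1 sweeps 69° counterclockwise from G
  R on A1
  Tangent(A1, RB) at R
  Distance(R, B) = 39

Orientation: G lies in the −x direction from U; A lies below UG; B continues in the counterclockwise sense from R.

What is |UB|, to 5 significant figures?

62.655

U is at the origin; U and G share the same y with |UG| = 24.1 and G on the −x side, so G = (-24.100, 0.0000). Since A1 is tangent to UG there, AG ⟂ UG, so A = G + (0, -8.9) = (-24.100, -8.9000). On A1, G sits at bearing 90° from A; a 69° counterclockwise sweep puts R at bearing 159°, so R = A + 8.9·(cos 159°, sin 159°) = (-32.409, -5.7105). Since A1 is tangent to RB there, AR ⟂ RB, so RB runs along (−sin 159°, cos 159°); with |RB| = 39.0, B = (-46.385, -42.120). Then |UB| = |B − U| = 62.655.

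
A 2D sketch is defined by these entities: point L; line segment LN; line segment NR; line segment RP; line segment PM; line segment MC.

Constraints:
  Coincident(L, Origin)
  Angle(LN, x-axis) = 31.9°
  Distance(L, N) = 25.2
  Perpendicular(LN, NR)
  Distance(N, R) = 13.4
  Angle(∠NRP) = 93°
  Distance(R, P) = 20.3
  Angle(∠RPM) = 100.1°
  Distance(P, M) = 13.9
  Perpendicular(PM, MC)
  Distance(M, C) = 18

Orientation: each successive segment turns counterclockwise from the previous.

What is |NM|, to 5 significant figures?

23.441

∠NRP = 93.0° gives RP at -151.10° from the x-axis; with |RP| = 20.3, P = (-3.4589, 14.882). ∠RPM = 100.1° gives PM at -71.200° from the x-axis; with |PM| = 13.9, M = (1.0206, 1.7238). Then |NM| = |M − N| = 23.441.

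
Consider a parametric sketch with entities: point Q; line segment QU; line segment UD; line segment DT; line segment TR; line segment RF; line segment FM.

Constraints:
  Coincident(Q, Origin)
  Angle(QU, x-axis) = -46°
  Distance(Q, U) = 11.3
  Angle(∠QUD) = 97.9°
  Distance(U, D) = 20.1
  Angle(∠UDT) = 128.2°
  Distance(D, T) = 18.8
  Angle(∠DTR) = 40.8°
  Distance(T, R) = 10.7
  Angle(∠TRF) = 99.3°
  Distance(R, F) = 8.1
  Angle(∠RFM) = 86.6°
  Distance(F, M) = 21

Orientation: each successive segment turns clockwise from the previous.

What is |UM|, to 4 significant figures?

42.88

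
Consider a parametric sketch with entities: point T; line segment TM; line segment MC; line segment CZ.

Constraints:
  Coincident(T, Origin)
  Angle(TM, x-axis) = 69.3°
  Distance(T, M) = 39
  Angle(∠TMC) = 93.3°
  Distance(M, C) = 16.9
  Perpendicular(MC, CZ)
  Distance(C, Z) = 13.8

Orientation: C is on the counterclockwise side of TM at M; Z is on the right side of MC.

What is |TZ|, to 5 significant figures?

56.103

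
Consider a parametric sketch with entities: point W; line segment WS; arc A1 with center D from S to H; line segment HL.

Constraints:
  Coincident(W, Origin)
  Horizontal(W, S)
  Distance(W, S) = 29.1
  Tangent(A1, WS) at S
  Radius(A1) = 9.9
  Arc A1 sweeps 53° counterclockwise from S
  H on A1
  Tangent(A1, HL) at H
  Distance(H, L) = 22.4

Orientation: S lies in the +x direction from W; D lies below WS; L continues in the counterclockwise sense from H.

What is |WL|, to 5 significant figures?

23.154

On A1, S sits at bearing 90° from D; a 53° counterclockwise sweep puts H at bearing 143°, so H = D + 9.9·(cos 143°, sin 143°) = (21.194, -3.9420). Tangency of A1 to HL means the radius DH is perpendicular to HL, so HL runs along (−sin 143°, cos 143°); with |HL| = 22.4, L = (7.7129, -21.831). Then |WL| = |L − W| = 23.154.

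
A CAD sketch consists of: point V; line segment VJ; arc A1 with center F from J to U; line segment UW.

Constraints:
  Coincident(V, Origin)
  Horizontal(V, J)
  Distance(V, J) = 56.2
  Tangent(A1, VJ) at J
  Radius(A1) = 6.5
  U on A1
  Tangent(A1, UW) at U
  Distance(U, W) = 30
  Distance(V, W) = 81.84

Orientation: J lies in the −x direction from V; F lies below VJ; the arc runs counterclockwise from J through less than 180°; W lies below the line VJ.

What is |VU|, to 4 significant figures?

62.00

V is at the origin; VJ is horizontal with |VJ| = 56.2 and J on the −x side, so J = (-56.20, 0.000). The tangent condition forces FJ to be normal to VJ, so F = J + (0, -6.5) = (-56.20, -6.500). Since FU ⟂ UW (tangency), |FW| = √(6.5² + 30.0²) = 30.70 regardless of where U sits on A1. So W lies on both circle(V, 81.84) and circle(F, 30.70); the below-VJ intersection is W = (-76.24, -29.75). U is the foot of the tangent from W: U = (-61.91, -3.395).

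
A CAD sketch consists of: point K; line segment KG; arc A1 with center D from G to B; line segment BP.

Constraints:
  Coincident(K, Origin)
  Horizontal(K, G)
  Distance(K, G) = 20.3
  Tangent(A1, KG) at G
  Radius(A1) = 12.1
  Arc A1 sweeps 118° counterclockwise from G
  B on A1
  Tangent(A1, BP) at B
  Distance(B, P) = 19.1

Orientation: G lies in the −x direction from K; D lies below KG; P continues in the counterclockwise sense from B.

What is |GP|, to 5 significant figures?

34.687

K is at the origin; K and G share the same y with |KG| = 20.3 and G on the −x side, so G = (-20.300, 0.0000). The tangent condition forces DG to be normal to KG, so D = G + (0, -12.1) = (-20.300, -12.100). On A1, G sits at bearing 90° from D; a 118° counterclockwise sweep puts B at bearing 208°, so B = D + 12.1·(cos 208°, sin 208°) = (-30.984, -17.781). Since A1 is tangent to BP there, DB ⟂ BP, so BP runs along (−sin 208°, cos 208°); with |BP| = 19.1, P = (-22.017, -34.645). Then |GP| = |P − G| = 34.687.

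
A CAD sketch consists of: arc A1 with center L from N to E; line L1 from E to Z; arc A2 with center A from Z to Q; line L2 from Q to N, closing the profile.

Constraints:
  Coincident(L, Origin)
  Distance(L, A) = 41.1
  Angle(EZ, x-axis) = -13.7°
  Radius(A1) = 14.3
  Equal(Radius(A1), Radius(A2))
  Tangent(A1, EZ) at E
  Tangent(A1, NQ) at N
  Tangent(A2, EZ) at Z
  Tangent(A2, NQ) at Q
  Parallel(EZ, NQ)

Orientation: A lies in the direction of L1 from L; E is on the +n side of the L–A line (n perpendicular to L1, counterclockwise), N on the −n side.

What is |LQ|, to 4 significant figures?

43.52

The slot axis is L1's direction at -13.7°, so u = (cos -13.7°, sin -13.7°) = (0.9715, -0.2368) and n = (−sin -13.7°, cos -13.7°) = (0.2368, 0.9715). L is at the origin and A lies 41.1 along u from L, so A = 41.1·u = (39.93, -9.734). Tangency of A1 to both parallel lines with radius 14.3 puts E and N at L ± 14.3·n: E = (3.387, 13.89), N = (-3.387, -13.89). Equal radii place Z and Q the same way about A: Z = A + 14.3·n = (43.32, 4.159), Q = A − 14.3·n = (36.54, -23.63). Then |LQ| = |Q − L| = 43.52.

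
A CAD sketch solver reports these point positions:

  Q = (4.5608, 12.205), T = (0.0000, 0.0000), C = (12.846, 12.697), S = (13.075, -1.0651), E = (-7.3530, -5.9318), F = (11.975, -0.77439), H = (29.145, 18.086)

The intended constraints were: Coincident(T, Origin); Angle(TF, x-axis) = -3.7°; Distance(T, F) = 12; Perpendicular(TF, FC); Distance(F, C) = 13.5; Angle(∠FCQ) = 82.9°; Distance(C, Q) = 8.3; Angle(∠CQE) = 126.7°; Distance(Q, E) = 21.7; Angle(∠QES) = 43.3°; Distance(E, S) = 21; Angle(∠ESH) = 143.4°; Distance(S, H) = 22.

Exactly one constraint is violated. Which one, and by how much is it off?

Distance(S, H) = 22 — off by 3.00.

T = (0.00, 0.00) ✓; TF at -3.700° ✓; |TF| = 12.00 ✓; ∠(TF, FC) = 90.00° ✓; |FC| = 13.50 ✓; ∠FCQ = 82.90° ✓; |CQ| = 8.300 ✓; ∠CQE = 126.7° ✓; |QE| = 21.70 ✓; ∠QES = 43.30° ✓; |ES| = 21.00 ✓; ∠ESH = 143.4° ✓; |SH| = 25.00 ✗.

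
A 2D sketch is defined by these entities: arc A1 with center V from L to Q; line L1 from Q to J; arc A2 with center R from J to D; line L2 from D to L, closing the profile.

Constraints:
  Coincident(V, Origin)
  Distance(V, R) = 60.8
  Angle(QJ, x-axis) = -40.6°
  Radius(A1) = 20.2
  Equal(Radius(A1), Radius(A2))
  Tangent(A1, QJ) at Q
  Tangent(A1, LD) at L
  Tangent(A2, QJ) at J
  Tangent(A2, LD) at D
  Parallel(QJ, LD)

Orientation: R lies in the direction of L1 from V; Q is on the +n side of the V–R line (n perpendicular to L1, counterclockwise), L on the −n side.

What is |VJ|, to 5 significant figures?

64.068

The slot axis is L1's direction at -40.6°, so u = (cos -40.6°, sin -40.6°) = (0.75927, -0.65077) and n = (−sin -40.6°, cos -40.6°) = (0.65077, 0.75927). V is at the origin and R lies 60.8 along u from V, so R = 60.8·u = (46.164, -39.567). Tangency of A1 to both parallel lines with radius 20.2 puts Q and L at V ± 20.2·n: Q = (13.146, 15.337), L = (-13.146, -15.337). Equal radii place J and D the same way about R: J = R + 20.2·n = (59.309, -24.230), D = R − 20.2·n = (33.018, -54.904). Then |VJ| = |J − V| = 64.068.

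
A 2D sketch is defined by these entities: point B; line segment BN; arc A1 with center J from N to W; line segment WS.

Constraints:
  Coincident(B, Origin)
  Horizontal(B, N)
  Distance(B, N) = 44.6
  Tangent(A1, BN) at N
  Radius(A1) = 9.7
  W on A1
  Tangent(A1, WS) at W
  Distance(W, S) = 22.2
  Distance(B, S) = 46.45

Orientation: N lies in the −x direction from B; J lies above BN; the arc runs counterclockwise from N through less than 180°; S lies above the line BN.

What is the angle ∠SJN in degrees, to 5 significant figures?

154.33°

B is at the origin; BN is horizontal with |BN| = 44.6 and N on the −x side, so N = (-44.600, 0.0000). Since A1 is tangent to BN there, JN ⟂ BN, so J = N + (0, 9.7) = (-44.600, 9.7000). Since JW ⟂ WS (tangency), |JS| = √(9.7² + 22.2²) = 24.227 regardless of where W sits on A1. So S lies on both circle(B, 46.45) and circle(J, 24.227); the above-BN intersection is S = (-34.105, 31.535). W is the foot of the tangent from S: W = (-34.906, 9.3497).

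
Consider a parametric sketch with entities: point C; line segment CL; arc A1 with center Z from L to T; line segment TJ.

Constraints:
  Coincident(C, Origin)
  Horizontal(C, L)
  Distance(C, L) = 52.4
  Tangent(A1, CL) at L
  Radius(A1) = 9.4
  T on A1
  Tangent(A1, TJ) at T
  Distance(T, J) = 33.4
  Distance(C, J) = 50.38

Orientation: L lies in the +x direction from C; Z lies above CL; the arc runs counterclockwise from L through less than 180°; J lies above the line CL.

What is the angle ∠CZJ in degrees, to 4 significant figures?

66.05°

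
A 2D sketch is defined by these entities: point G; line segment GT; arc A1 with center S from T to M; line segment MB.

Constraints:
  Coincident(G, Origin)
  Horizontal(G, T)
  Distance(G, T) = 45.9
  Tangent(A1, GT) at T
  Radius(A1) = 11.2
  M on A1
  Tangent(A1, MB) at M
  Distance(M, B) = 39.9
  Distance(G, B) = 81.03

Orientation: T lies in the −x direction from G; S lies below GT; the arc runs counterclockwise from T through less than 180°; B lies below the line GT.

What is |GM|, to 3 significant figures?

57.5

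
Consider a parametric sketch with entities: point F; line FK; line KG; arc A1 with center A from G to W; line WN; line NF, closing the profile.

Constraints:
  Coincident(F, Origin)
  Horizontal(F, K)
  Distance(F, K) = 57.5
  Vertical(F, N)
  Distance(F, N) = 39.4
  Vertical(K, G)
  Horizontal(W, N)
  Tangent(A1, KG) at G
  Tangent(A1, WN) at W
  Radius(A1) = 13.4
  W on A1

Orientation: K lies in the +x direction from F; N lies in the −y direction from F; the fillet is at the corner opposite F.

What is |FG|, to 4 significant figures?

63.11

F is at the origin; F and K share the same y with |FK| = 57.5 and K on the +x side, so K = (57.50, 0.000). F and N share the same x with |FN| = 39.4 and N on the −y side, so N = (0.000, -39.40). The virtual corner opposite F is at (57.50, -39.40). A1 meets KG tangentially, so AG is at right angles to KG and since A1 is tangent to WN there, AW ⟂ WN, with radius 13.4, so the center A sits 13.4 in from both sides at A = (44.10, -26.00). That places the tangent points at G = (57.50, -26.00) on KG and W = (44.10, -39.40) on WN. Then |FG| = |G − F| = 63.11.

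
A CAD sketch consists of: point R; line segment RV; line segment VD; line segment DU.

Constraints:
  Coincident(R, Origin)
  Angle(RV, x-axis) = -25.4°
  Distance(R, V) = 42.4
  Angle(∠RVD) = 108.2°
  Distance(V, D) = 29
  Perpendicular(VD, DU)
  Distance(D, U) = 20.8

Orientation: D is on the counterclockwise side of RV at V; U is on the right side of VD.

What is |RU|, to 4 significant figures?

74.26

∠RVD = 108.2°, so VD runs at -25.4° + (180° − 108.2°) = 46.40° from the x-axis; with |VD| = 29.0, D = V + 29.0·(cos 46.40°, sin 46.40°) = (58.30, 2.814). The perpendicularity gives DU at right angles to VD; with |DU| = 20.8 on the right of VD, U = D + 20.8·(0.7242, -0.6896) = (73.36, -11.53). Then |RU| = |U − R| = 74.26.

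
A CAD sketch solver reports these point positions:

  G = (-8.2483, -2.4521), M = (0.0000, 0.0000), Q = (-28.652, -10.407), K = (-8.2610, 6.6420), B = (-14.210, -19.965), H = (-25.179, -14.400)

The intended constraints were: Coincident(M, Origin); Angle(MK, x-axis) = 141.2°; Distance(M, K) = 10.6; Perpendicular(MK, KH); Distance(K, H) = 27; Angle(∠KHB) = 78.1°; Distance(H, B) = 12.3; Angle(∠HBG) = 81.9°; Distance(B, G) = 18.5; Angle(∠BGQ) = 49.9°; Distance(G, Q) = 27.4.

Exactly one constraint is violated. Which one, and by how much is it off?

Distance(G, Q) = 27.4 — off by 5.50.

M = (0.00, 0.00) ✓; MK at 141.2° ✓; |MK| = 10.60 ✓; ∠(MK, KH) = 90.00° ✓; |KH| = 27.00 ✓; ∠KHB = 78.10° ✓; |HB| = 12.30 ✓; ∠HBG = 81.90° ✓; |BG| = 18.50 ✓; ∠BGQ = 49.90° ✓; |GQ| = 21.90 ✗.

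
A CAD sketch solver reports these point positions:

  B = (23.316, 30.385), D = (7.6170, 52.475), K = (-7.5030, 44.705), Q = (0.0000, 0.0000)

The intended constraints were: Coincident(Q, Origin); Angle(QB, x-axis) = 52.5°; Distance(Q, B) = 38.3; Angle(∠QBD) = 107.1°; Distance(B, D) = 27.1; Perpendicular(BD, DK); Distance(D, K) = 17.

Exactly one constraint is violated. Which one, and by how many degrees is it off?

Perpendicular(BD, DK) — off by 8.20°.

Q = (0.00, 0.00) ✓; QB at 52.50° ✓; |QB| = 38.30 ✓; ∠QBD = 107.1° ✓; |BD| = 27.10 ✓; ∠(BD, DK) = 81.80° ✗; |DK| = 17.00 ✓.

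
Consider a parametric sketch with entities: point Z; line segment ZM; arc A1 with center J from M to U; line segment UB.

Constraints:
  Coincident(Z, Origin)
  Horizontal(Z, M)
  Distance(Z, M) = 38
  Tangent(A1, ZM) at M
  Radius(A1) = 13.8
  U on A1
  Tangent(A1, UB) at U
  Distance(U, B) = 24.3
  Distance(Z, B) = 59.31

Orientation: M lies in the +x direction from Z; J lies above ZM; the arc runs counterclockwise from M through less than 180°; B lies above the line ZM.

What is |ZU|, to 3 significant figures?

54.2

Checks: |JU| = 13.80 ✓; ∠(JU, UB) = 90.00° ✓; |UB| = 24.30 ✓; |ZB| = 59.31 ✓.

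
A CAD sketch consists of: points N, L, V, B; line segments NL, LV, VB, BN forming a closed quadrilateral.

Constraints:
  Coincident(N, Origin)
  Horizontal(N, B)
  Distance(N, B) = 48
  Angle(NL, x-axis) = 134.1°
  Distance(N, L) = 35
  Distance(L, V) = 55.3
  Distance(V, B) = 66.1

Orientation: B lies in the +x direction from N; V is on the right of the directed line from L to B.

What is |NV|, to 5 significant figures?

30.908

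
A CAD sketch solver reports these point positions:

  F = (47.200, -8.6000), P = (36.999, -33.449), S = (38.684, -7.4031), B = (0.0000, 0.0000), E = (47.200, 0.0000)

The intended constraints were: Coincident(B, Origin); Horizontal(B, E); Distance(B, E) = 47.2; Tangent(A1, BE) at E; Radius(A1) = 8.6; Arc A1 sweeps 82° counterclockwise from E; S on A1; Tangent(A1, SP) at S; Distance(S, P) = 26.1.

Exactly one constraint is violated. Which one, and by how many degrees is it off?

Tangent(A1, SP) at S — off by 4.30°.

B = (0.00, 0.00) ✓; B.y = 0.00, E.y = 0.00 ✓; |BE| = 47.20 ✓; ∠(FE, EB) = 90.00° ✓; |FE| = 8.600 ✓; bearing(F→S) − bearing(F→E) = 82.00° ✓; |FS| = 8.600 ✓; ∠(FS, SP) = 85.70° ✗; |SP| = 26.10 ✓.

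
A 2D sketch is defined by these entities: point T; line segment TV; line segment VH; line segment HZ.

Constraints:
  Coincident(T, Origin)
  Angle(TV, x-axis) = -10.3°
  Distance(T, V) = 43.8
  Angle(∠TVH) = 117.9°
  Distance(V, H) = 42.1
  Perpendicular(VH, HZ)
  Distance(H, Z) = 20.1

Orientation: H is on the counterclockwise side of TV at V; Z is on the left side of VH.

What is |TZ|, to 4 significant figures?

65.30

∠TVH = 117.9°, so VH runs at -10.3° + (180° − 117.9°) = 51.80° from the x-axis; with |VH| = 42.1, H = V + 42.1·(cos 51.80°, sin 51.80°) = (69.13, 25.25). VH is perpendicular to HZ; with |HZ| = 20.1 on the left of VH, Z = H + 20.1·(-0.7859, 0.6184) = (53.33, 37.68). Then |TZ| = |Z − T| = 65.30.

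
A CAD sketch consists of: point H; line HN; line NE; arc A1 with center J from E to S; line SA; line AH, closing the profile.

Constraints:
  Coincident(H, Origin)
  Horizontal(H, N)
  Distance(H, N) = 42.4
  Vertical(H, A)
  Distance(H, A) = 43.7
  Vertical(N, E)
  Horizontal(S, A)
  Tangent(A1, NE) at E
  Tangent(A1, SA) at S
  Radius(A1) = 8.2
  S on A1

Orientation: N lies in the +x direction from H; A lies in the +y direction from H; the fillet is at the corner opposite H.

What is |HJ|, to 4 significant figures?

49.29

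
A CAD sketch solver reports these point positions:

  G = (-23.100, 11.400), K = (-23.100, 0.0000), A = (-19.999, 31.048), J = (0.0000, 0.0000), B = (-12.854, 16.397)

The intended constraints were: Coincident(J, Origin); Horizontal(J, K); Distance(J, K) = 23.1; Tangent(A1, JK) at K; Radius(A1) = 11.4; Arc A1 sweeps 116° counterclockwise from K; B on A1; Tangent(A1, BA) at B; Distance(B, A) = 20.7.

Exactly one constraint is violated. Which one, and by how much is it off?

Distance(B, A) = 20.7 — off by 4.40.

J = (0.00, 0.00) ✓; J.y = 0.00, K.y = 0.00 ✓; |JK| = 23.10 ✓; ∠(GK, KJ) = 90.00° ✓; |GK| = 11.40 ✓; bearing(G→B) − bearing(G→K) = 116.0° ✓; |GB| = 11.40 ✓; ∠(GB, BA) = 90.00° ✓; |BA| = 16.30 ✗.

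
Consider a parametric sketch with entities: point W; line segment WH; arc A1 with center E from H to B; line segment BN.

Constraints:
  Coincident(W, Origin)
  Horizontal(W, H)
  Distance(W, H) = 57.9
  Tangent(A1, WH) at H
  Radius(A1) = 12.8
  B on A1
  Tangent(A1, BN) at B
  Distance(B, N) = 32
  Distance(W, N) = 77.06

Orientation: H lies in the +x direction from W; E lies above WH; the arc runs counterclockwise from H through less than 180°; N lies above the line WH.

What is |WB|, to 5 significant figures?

72.069

Checks: |EB| = 12.80 ✓; ∠(EB, BN) = 90.00° ✓; |BN| = 32.00 ✓; |WN| = 77.06 ✓.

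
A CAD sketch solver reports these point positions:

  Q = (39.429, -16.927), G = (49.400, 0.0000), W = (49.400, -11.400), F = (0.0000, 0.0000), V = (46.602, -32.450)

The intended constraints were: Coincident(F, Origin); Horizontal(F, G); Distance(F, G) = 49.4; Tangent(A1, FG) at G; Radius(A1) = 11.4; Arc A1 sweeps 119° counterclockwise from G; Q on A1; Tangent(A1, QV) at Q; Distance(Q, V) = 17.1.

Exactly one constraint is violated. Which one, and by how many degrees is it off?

Tangent(A1, QV) at Q — off by 4.20°.

F = (0.00, 0.00) ✓; F.y = 0.00, G.y = 0.00 ✓; |FG| = 49.40 ✓; ∠(WG, GF) = 90.00° ✓; |WG| = 11.40 ✓; bearing(W→Q) − bearing(W→G) = 119.0° ✓; |WQ| = 11.40 ✓; ∠(WQ, QV) = 94.20° ✗; |QV| = 17.10 ✓.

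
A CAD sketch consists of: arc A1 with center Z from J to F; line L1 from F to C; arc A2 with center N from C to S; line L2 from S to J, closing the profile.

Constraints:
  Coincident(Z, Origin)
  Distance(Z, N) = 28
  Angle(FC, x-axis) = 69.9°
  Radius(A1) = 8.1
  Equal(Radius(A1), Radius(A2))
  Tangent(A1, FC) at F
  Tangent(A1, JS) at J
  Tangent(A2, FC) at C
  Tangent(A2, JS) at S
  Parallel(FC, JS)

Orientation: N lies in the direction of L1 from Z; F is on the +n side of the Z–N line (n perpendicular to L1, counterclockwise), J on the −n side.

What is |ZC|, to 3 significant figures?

29.1

The slot axis is L1's direction at 69.9°, so u = (cos 69.9°, sin 69.9°) = (0.344, 0.939) and n = (−sin 69.9°, cos 69.9°) = (-0.939, 0.344). Z is at the origin and N lies 28.0 along u from Z, so N = 28.0·u = (9.62, 26.3). Tangency of A1 to both parallel lines with radius 8.1 puts F and J at Z ± 8.1·n: F = (-7.61, 2.78), J = (7.61, -2.78). Equal radii place C and S the same way about N: C = N + 8.1·n = (2.02, 29.1), S = N − 8.1·n = (17.2, 23.5). Then |ZC| = |C − Z| = 29.1.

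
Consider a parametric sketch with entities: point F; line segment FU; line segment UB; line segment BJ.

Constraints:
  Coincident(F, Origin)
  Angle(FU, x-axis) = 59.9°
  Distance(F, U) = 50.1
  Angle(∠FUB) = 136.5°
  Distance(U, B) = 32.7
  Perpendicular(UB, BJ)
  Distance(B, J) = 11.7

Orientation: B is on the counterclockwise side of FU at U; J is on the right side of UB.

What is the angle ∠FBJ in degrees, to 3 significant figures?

117°

F is at the origin; FU runs at 59.9° with length 50.1, so U = 50.1·(cos 59.9°, sin 59.9°) = (25.1, 43.3). ∠FUB = 136.5°, so UB runs at 59.9° + (180° − 136.5°) = 103° from the x-axis; with |UB| = 32.7, B = U + 32.7·(cos 103°, sin 103°) = (17.5, 75.2). UB is perpendicular to BJ; with |BJ| = 11.7 on the right of UB, J = B + 11.7·(0.973, 0.232) = (28.9, 77.9). Then cos ∠FBJ = BF·BJ / (|BF||BJ|), giving 117°.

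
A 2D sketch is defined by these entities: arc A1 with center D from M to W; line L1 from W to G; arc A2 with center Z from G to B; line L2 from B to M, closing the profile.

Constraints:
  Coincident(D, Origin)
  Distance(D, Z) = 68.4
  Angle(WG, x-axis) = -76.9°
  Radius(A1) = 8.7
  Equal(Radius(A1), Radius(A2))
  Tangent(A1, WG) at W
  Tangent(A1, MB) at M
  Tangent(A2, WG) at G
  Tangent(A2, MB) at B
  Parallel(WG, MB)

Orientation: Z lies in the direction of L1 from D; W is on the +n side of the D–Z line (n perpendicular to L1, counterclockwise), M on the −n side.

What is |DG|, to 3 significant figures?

69.0

The slot axis is L1's direction at -76.9°, so u = (cos -76.9°, sin -76.9°) = (0.227, -0.974) and n = (−sin -76.9°, cos -76.9°) = (0.974, 0.227). D is at the origin and Z lies 68.4 along u from D, so Z = 68.4·u = (15.5, -66.6). Tangency of A1 to both parallel lines with radius 8.7 puts W and M at D ± 8.7·n: W = (8.47, 1.97), M = (-8.47, -1.97). Equal radii place G and B the same way about Z: G = Z + 8.7·n = (24.0, -64.6), B = Z − 8.7·n = (7.03, -68.6). Then |DG| = |G − D| = 69.0.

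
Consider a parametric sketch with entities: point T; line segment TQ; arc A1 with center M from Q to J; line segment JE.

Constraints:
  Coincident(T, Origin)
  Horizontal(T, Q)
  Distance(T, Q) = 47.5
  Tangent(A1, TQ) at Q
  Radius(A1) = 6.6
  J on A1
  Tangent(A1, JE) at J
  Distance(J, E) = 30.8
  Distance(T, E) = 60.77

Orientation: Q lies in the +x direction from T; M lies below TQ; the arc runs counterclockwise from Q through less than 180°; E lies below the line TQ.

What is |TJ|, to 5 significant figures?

41.803

T is at the origin; T and Q share the same y with |TQ| = 47.5 and Q on the +x side, so Q = (47.500, 0.0000). The tangent condition forces MQ to be normal to TQ, so M = Q + (0, -6.6) = (47.500, -6.6000). Since MJ ⟂ JE (tangency), |ME| = √(6.6² + 30.8²) = 31.499 regardless of where J sits on A1. So E lies on both circle(T, 60.77) and circle(M, 31.499); the below-TQ intersection is E = (47.344, -38.099). J is the foot of the tangent from E: J = (41.040, -7.9510).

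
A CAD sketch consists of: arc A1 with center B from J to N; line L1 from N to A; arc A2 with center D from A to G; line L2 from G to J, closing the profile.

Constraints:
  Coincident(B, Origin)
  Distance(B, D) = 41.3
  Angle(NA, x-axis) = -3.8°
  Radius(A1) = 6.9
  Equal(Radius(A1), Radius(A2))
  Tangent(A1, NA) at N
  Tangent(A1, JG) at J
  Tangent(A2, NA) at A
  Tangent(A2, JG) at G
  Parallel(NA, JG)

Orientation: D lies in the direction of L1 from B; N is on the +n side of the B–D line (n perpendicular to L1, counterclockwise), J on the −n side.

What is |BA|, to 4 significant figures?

41.87

Tangency of A1 to both parallel lines with radius 6.9 puts N and J at B ± 6.9·n: N = (0.4573, 6.885), J = (-0.4573, -6.885). Equal radii place A and G the same way about D: A = D + 6.9·n = (41.67, 4.148), G = D − 6.9·n = (40.75, -9.622). Then |BA| = |A − B| = 41.87.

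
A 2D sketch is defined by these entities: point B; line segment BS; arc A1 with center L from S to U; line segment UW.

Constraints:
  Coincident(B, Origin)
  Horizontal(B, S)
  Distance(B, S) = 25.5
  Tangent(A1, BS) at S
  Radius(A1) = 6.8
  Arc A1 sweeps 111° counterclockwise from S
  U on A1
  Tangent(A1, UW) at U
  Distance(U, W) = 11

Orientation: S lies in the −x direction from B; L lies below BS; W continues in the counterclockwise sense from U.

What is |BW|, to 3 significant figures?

34.0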